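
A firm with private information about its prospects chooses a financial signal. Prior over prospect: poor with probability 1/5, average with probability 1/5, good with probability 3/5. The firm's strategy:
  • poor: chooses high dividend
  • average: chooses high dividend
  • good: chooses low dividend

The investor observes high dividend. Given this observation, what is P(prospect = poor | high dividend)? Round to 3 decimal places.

Apply Bayes' rule using the sender's strategy as the likelihood.
P(high dividend) = (1/5)·1 + (1/5)·1 + (3/5)·0 = 2/5
P(poor | high dividend) = ((1/5)·1) / (2/5) = (1/5) / (2/5) = 1/2

0.500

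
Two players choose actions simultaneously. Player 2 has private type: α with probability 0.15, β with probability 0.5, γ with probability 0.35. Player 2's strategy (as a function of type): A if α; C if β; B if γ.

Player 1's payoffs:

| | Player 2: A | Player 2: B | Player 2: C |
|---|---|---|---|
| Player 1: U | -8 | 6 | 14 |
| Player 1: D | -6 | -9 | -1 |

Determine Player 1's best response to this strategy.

E[U] = 0.15·(-8) + 0.5·(14) + 0.35·(6) = 7.9
E[D] = 0.15·(-6) + 0.5·(-1) + 0.35·(-9) = -4.55
Best response: U (7.9 is the largest).

U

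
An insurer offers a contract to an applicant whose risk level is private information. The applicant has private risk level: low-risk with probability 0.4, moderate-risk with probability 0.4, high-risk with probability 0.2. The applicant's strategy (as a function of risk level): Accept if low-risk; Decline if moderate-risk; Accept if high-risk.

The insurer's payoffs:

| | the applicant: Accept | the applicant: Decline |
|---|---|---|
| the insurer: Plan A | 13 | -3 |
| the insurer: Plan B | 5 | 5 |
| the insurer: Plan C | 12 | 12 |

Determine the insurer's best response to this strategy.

Plan C

Compute the insurer's expected payoff for each action, taking the expectation over the applicant's type.
E[Plan A] = 0.4·(13) + 0.4·(-3) + 0.2·(13) = 6.6
E[Plan B] = 0.4·(5) + 0.4·(5) + 0.2·(5) = 5
E[Plan C] = 0.4·(12) + 0.4·(12) + 0.2·(12) = 12
Best response: Plan C (12 is the largest).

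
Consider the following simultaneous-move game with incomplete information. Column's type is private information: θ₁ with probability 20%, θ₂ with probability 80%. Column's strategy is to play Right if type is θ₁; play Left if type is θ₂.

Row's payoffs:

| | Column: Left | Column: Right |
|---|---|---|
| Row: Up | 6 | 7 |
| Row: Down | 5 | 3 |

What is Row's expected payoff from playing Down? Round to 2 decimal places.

4.60

E[Down] = 0.2·3 + 0.8·5 = 0.6 + 4 = 4.6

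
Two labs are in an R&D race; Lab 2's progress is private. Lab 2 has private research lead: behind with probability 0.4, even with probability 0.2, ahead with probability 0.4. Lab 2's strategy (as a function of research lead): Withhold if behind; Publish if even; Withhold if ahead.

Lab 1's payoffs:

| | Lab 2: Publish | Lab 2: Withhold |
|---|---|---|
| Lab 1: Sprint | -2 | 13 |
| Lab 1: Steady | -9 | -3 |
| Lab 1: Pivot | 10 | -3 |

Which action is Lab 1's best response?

Sprint

Compute Lab 1's expected payoff for each action, taking the expectation over Lab 2's type.
E[Sprint] = 0.4·(13) + 0.2·(-2) + 0.4·(13) = 10
E[Steady] = 0.4·(-3) + 0.2·(-9) + 0.4·(-3) = -4.2
E[Pivot] = 0.4·(-3) + 0.2·(10) + 0.4·(-3) = -0.4
Best response: Sprint (10 is the largest).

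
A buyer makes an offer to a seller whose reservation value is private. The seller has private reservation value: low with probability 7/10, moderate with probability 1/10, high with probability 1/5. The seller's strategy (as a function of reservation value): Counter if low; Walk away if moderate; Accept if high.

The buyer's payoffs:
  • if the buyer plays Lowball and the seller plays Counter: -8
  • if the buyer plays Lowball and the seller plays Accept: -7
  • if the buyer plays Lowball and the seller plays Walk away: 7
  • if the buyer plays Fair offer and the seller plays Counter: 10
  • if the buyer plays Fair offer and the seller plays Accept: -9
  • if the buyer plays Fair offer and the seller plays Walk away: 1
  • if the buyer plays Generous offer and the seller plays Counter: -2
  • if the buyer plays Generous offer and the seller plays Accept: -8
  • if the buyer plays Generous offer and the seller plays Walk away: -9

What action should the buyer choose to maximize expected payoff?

E[Lowball] = 7/10·(-8) + 1/10·(7) + 1/5·(-7) = -63/10
E[Fair offer] = 7/10·(10) + 1/10·(1) + 1/5·(-9) = 53/10
E[Generous offer] = 7/10·(-2) + 1/10·(-9) + 1/5·(-8) = -39/10
Best response: Fair offer (53/10 is the largest).

Fair offer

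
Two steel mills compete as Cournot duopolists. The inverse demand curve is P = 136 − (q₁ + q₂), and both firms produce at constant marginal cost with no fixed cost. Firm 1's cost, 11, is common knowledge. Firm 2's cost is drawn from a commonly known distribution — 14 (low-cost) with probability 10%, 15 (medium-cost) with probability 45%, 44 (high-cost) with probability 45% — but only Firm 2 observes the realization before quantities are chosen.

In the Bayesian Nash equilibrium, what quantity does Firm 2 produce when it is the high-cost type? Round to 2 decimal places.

Type-c best response for Firm 2: q₂(c) = (136 − c)/2 − q₁/2.
Firm 1 maximizes expected profit; its first-order condition is 136 − 2q₁ − E[q₂] − 11 = 0.
Substituting E[q₂] and solving: E[c₂] = 27.95, so q₁ = (136 − 2·11 + 27.95)/3 = 47.3167.
q₂(high-cost) = (136 − 44 − 47.3167)/2 = 22.3417.

22.34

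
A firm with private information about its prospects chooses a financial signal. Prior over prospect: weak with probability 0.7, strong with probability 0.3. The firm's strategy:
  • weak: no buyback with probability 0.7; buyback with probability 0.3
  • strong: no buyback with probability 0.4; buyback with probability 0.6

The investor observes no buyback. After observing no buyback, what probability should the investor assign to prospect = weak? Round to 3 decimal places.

Apply Bayes' rule using the sender's strategy as the likelihood.
P(no buyback) = 0.7·0.7 + 0.3·0.4 = 0.61
P(weak | no buyback) = (0.7·0.7) / 0.61 = 0.49 / 0.61 = 0.803279

0.803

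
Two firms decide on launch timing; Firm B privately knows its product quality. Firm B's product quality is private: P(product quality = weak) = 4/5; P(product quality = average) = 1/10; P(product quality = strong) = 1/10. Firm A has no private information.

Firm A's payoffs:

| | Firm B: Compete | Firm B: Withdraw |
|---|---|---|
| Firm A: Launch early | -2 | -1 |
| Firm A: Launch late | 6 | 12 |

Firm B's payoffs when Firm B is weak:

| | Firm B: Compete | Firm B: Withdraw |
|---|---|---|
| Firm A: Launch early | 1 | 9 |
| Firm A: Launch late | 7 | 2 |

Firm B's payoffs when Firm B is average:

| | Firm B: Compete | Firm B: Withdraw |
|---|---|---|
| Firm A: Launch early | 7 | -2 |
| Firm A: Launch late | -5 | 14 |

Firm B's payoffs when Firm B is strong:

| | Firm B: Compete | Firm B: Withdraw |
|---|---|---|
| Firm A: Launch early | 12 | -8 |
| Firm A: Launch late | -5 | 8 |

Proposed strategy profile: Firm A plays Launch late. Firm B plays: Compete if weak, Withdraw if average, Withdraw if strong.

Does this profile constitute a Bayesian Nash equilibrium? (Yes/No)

Firm A plays Launch late: E[Launch late] = 4/5·(6) + 1/10·(12) + 1/10·(12) = 36/5; E[Launch early] = -9/5. Best-responding. ✓
Firm B (product quality weak), facing Launch late: Compete gives 7, Withdraw gives 2. Proposed Compete is best. ✓
Firm B (product quality average), facing Launch late: Compete gives -5, Withdraw gives 14. Proposed Withdraw is best. ✓
Firm B (product quality strong), facing Launch late: Compete gives -5, Withdraw gives 8. Proposed Withdraw is best. ✓

Yes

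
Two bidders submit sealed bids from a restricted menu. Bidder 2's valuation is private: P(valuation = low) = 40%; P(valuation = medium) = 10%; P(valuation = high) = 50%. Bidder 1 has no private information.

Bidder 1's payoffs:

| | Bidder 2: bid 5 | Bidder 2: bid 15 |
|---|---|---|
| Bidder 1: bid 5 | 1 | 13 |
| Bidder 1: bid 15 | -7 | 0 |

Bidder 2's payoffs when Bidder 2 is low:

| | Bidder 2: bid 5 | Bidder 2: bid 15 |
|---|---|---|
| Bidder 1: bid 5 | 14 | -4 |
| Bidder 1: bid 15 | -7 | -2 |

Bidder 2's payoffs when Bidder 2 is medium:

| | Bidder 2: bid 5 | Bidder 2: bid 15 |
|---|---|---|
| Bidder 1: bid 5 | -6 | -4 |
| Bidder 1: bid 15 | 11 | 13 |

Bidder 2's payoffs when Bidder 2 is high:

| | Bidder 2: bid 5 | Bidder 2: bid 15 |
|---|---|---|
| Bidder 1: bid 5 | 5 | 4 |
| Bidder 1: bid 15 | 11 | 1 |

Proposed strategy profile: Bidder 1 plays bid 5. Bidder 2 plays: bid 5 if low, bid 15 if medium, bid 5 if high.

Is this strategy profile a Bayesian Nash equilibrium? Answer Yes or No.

Bidder 1 plays bid 5: E[bid 5] = 0.4·(1) + 0.1·(13) + 0.5·(1) = 2.2; E[bid 15] = -6.3. Best-responding. ✓
Bidder 2 (valuation low), facing bid 5: bid 5 gives 14, bid 15 gives -4. Proposed bid 5 is best. ✓
Bidder 2 (valuation medium), facing bid 5: bid 5 gives -6, bid 15 gives -4. Proposed bid 15 is best. ✓
Bidder 2 (valuation high), facing bid 5: bid 5 gives 5, bid 15 gives 4. Proposed bid 5 is best. ✓

Yes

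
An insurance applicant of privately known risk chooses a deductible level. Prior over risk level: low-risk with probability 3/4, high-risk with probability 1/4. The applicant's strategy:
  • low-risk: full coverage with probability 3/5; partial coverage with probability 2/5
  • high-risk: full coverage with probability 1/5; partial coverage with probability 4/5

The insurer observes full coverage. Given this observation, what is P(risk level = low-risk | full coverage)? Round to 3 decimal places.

P(full coverage) = (3/4)·(3/5) + (1/4)·(1/5) = 1/2
P(low-risk | full coverage) = ((3/4)·(3/5)) / (1/2) = (9/20) / (1/2) = 9/10

0.900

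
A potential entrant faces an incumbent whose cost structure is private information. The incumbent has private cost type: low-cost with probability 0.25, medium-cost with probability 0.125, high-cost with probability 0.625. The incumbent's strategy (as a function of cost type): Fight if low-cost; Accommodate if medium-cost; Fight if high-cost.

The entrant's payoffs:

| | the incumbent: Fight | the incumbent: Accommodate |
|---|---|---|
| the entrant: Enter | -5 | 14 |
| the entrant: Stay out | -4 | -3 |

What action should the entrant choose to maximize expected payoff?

Enter

Compute the entrant's expected payoff for each action, taking the expectation over the incumbent's type.
E[Enter] = 0.25·(-5) + 0.125·(14) + 0.625·(-5) = -2.625
E[Stay out] = 0.25·(-4) + 0.125·(-3) + 0.625·(-4) = -3.875
Best response: Enter (-2.625 is the largest).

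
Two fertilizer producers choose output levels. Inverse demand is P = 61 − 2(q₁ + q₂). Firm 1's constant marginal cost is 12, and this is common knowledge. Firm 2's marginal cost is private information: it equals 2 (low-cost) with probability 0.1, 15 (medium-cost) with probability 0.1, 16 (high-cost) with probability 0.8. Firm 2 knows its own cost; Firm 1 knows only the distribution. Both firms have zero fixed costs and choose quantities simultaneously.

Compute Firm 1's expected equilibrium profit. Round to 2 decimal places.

147.35

Type-c best response for Firm 2: q₂(c) = (61 − c)/4 − q₁/2.
Firm 1 maximizes expected profit; its first-order condition is 61 − 4q₁ − 2E[q₂] − 12 = 0.
Substituting E[q₂] and solving: E[c₂] = 14.5, so q₁ = (61 − 2·12 + 14.5)/6 = 8.58333.
E[P] = 61 − 2·(q₁ + E[q₂]) = 29.1667; Firm 1's expected profit = (E[P] − 12)·q₁ = (29.1667 − 12)·8.58333 = 147.347.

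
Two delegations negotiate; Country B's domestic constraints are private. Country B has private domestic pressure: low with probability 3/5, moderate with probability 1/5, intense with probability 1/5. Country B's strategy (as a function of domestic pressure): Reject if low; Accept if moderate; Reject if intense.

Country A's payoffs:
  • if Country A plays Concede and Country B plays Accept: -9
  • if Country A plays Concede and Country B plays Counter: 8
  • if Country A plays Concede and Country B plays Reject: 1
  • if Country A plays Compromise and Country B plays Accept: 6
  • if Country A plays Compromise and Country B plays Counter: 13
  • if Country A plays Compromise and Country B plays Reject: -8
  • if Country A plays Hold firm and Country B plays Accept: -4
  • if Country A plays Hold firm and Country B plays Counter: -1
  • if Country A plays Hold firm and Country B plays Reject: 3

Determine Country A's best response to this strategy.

E[Concede] = 3/5·(1) + 1/5·(-9) + 1/5·(1) = -1
E[Compromise] = 3/5·(-8) + 1/5·(6) + 1/5·(-8) = -26/5
E[Hold firm] = 3/5·(3) + 1/5·(-4) + 1/5·(3) = 8/5
Best response: Hold firm (8/5 is the largest).

Hold firm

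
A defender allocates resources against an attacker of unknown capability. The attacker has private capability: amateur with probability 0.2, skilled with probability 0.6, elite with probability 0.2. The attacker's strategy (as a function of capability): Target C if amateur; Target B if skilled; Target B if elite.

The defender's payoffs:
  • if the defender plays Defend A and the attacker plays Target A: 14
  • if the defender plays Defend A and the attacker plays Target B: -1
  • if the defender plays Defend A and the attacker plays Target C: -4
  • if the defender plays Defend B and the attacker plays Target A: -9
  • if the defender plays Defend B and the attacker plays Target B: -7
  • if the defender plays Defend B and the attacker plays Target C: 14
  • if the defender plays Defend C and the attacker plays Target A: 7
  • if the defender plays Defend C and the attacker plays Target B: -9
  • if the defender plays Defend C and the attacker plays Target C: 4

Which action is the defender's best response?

Defend A

Compute the defender's expected payoff for each action, taking the expectation over the attacker's type.
E[Defend A] = 0.2·(-4) + 0.6·(-1) + 0.2·(-1) = -1.6
E[Defend B] = 0.2·(14) + 0.6·(-7) + 0.2·(-7) = -2.8
E[Defend C] = 0.2·(4) + 0.6·(-9) + 0.2·(-9) = -6.4
Best response: Defend A (-1.6 is the largest).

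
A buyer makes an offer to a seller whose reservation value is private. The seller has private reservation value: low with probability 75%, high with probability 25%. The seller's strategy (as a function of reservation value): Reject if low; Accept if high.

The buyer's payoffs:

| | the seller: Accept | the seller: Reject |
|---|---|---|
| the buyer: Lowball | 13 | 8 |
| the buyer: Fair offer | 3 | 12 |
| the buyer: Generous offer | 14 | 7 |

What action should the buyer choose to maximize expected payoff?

E[Lowball] = 0.75·(8) + 0.25·(13) = 9.25
E[Fair offer] = 0.75·(12) + 0.25·(3) = 9.75
E[Generous offer] = 0.75·(7) + 0.25·(14) = 8.75
Best response: Fair offer (9.75 is the largest).

Fair offer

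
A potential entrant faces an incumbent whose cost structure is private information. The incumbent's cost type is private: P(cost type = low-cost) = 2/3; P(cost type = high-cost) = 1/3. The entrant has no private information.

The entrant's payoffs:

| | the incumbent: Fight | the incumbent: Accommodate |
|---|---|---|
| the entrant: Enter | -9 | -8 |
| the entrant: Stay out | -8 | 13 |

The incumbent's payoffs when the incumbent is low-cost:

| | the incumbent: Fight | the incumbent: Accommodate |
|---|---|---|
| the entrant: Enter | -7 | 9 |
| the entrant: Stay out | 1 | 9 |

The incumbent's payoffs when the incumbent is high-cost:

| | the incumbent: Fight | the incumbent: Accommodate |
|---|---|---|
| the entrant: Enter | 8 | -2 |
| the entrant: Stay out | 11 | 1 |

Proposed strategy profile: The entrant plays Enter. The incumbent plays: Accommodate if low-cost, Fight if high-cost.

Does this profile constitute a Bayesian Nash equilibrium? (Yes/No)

No

A profile is a BNE iff every type of every player is best-responding given beliefs about the other side.
The entrant plays Enter: E[Enter] = 2/3·(-8) + 1/3·(-9) = -25/3; E[Stay out] = 6. Not best-responding. ✗
The incumbent (cost type low-cost), facing Enter: Fight gives -7, Accommodate gives 9. Proposed Accommodate is best. ✓
The incumbent (cost type high-cost), facing Enter: Fight gives 8, Accommodate gives -2. Proposed Fight is best. ✓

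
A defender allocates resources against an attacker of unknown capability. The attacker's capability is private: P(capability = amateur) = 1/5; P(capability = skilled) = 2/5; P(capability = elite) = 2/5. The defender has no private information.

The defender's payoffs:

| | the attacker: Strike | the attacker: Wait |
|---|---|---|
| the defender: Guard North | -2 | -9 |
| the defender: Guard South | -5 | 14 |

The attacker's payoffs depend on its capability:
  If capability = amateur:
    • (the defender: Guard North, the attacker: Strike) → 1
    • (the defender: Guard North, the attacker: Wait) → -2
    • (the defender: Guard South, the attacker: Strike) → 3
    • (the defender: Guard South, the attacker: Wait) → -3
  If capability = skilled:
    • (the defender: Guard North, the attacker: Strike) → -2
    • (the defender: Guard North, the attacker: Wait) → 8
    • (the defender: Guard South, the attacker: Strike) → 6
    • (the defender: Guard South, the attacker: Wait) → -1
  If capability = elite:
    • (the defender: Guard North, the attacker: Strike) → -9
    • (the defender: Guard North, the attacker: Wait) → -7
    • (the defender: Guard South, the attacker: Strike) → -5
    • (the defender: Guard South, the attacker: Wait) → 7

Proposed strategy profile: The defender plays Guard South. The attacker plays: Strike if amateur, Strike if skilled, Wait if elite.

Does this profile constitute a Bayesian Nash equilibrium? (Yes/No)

The defender plays Guard South: E[Guard South] = 1/5·(-5) + 2/5·(-5) + 2/5·(14) = 13/5; E[Guard North] = -24/5. Best-responding. ✓
The attacker (capability amateur), facing Guard South: Strike gives 3, Wait gives -3. Proposed Strike is best. ✓
The attacker (capability skilled), facing Guard South: Strike gives 6, Wait gives -1. Proposed Strike is best. ✓
The attacker (capability elite), facing Guard South: Strike gives -5, Wait gives 7. Proposed Wait is best. ✓

Yes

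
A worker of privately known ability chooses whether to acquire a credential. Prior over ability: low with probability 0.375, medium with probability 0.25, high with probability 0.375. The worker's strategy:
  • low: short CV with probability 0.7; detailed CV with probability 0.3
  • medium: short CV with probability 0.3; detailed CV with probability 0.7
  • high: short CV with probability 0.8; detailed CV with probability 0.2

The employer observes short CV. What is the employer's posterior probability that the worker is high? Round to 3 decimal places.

0.471

P(short CV) = 0.375·0.7 + 0.25·0.3 + 0.375·0.8 = 0.6375
P(high | short CV) = (0.375·0.8) / 0.6375 = 0.3 / 0.6375 = 0.470588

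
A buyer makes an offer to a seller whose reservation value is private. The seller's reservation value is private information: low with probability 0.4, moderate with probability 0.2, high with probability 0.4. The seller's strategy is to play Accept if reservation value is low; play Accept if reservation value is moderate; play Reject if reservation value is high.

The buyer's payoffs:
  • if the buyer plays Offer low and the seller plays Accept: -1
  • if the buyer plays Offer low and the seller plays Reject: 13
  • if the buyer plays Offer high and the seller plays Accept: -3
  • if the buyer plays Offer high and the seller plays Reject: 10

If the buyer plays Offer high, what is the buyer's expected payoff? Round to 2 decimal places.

E[Offer high] = 0.4·(-3) + 0.2·(-3) + 0.4·10 = (-1.2) + (-0.6) + 4 = 2.2

2.20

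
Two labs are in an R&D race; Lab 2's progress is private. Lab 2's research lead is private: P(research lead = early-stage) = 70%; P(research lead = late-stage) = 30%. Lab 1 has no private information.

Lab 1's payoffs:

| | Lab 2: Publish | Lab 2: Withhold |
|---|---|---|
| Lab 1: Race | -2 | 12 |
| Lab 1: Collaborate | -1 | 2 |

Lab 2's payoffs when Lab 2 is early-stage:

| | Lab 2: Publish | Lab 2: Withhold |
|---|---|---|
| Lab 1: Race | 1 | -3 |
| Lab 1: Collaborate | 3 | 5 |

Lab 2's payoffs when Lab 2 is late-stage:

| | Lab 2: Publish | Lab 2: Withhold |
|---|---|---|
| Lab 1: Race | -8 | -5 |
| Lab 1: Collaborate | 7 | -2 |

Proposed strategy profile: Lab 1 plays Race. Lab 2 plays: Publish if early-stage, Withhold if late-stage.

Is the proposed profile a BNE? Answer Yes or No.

Yes

A profile is a BNE iff every type of every player is best-responding given beliefs about the other side.
Lab 1 plays Race: E[Race] = 0.7·(-2) + 0.3·(12) = 2.2; E[Collaborate] = -0.1. Best-responding. ✓
Lab 2 (research lead early-stage), facing Race: Publish gives 1, Withhold gives -3. Proposed Publish is best. ✓
Lab 2 (research lead late-stage), facing Race: Publish gives -8, Withhold gives -5. Proposed Withhold is best. ✓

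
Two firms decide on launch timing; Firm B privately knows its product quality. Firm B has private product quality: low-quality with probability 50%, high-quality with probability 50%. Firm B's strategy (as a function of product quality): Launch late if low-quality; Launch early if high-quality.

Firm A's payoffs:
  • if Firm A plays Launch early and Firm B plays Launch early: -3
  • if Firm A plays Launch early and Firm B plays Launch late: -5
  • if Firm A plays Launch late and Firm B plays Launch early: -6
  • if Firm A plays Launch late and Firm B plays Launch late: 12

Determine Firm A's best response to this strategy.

Launch late

E[Launch early] = 0.5·(-5) + 0.5·(-3) = -4
E[Launch late] = 0.5·(12) + 0.5·(-6) = 3
Best response: Launch late (3 is the largest).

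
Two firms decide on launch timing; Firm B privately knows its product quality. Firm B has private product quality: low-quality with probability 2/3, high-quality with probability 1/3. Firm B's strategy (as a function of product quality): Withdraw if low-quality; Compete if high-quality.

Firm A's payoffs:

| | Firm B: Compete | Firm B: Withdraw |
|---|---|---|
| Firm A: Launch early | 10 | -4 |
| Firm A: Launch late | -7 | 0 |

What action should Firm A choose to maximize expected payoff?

E[Launch early] = 2/3·(-4) + 1/3·(10) = 2/3
E[Launch late] = 2/3·(0) + 1/3·(-7) = -7/3
Best response: Launch early (2/3 is the largest).

Launch early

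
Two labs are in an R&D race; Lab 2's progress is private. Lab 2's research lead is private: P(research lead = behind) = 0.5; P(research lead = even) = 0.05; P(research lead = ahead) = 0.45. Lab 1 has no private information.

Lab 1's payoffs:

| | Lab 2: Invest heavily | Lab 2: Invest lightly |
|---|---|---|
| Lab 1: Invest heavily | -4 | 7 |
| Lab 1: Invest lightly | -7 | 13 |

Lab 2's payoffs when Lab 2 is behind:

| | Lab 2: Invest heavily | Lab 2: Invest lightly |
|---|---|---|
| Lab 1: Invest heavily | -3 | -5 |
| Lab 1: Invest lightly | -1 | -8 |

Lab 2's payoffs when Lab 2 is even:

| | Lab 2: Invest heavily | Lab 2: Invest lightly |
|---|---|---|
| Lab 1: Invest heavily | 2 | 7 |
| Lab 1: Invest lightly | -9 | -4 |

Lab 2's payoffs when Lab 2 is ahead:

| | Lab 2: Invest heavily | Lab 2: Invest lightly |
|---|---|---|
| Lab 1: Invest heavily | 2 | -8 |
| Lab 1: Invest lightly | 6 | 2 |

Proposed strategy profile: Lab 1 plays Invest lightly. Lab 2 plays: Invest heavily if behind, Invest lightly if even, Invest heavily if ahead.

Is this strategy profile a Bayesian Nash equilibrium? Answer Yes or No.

Lab 1 plays Invest lightly: E[Invest lightly] = 0.5·(-7) + 0.05·(13) + 0.45·(-7) = -6; E[Invest heavily] = -3.45. Not best-responding. ✗
Lab 2 (research lead behind), facing Invest lightly: Invest heavily gives -1, Invest lightly gives -8. Proposed Invest heavily is best. ✓
Lab 2 (research lead even), facing Invest lightly: Invest heavily gives -9, Invest lightly gives -4. Proposed Invest lightly is best. ✓
Lab 2 (research lead ahead), facing Invest lightly: Invest heavily gives 6, Invest lightly gives 2. Proposed Invest heavily is best. ✓

No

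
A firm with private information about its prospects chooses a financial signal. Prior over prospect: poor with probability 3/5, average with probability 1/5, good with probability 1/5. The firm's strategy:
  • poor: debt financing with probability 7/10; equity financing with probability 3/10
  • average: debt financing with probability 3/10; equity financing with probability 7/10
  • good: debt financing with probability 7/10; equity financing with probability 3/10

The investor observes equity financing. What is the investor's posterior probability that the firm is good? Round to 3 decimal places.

Apply Bayes' rule using the sender's strategy as the likelihood.
P(equity financing) = (3/5)·(3/10) + (1/5)·(7/10) + (1/5)·(3/10) = 19/50
P(good | equity financing) = ((1/5)·(3/10)) / (19/50) = (3/50) / (19/50) = 3/19

0.158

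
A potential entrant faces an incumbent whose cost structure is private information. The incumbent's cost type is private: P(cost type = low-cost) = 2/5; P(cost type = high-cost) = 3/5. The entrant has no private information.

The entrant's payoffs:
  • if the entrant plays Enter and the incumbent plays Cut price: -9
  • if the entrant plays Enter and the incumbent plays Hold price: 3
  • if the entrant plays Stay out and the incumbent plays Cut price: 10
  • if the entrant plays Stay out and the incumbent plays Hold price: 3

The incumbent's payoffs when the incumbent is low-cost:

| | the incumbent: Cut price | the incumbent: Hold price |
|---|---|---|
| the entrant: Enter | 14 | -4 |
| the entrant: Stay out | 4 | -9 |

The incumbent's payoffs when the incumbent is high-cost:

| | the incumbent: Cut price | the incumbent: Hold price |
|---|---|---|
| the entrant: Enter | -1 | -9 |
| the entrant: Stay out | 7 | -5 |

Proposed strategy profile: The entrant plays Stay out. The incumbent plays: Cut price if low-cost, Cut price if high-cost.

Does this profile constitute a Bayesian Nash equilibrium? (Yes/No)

The entrant plays Stay out: E[Stay out] = 2/5·(10) + 3/5·(10) = 10; E[Enter] = -9. Best-responding. ✓
The incumbent (cost type low-cost), facing Stay out: Cut price gives 4, Hold price gives -9. Proposed Cut price is best. ✓
The incumbent (cost type high-cost), facing Stay out: Cut price gives 7, Hold price gives -5. Proposed Cut price is best. ✓

Yes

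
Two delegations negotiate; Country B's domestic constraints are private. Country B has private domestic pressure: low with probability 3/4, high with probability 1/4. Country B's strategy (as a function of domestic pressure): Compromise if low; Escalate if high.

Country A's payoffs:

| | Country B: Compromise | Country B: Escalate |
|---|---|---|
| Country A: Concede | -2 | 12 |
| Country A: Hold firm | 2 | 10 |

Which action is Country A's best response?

Hold firm

E[Concede] = 3/4·(-2) + 1/4·(12) = 3/2
E[Hold firm] = 3/4·(2) + 1/4·(10) = 4
Best response: Hold firm (4 is the largest).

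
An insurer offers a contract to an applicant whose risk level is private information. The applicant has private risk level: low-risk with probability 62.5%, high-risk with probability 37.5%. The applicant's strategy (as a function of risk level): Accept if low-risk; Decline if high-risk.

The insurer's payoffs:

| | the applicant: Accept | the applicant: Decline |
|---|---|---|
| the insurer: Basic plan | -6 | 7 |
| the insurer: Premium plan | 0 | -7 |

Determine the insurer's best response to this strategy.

Basic plan

Compute the insurer's expected payoff for each action, taking the expectation over the applicant's type.
E[Basic plan] = 0.625·(-6) + 0.375·(7) = -1.125
E[Premium plan] = 0.625·(0) + 0.375·(-7) = -2.625
Best response: Basic plan (-1.125 is the largest).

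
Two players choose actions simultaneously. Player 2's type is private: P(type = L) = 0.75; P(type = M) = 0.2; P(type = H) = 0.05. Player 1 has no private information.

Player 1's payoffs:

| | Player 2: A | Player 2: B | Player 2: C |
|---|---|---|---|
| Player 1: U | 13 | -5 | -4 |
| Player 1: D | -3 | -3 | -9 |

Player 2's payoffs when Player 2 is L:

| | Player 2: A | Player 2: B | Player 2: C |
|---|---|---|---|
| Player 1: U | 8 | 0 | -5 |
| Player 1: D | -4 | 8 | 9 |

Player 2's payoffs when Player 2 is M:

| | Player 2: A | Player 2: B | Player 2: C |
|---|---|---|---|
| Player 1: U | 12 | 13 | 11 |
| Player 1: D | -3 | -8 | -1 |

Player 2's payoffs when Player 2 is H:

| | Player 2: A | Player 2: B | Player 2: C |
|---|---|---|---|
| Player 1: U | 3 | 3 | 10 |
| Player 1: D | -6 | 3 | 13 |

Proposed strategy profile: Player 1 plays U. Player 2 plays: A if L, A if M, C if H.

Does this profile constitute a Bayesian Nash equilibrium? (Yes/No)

No

Player 1 plays U: E[U] = 0.75·(13) + 0.2·(13) + 0.05·(-4) = 12.15; E[D] = -3.3. Best-responding. ✓
Player 2 (type L), facing U: A gives 8, B gives 0, C gives -5. Proposed A is best. ✓
Player 2 (type M), facing U: A gives 12, B gives 13, C gives 11. Proposed A is not best — profitable deviation exists. ✗
Player 2 (type H), facing U: A gives 3, B gives 3, C gives 10. Proposed C is best. ✓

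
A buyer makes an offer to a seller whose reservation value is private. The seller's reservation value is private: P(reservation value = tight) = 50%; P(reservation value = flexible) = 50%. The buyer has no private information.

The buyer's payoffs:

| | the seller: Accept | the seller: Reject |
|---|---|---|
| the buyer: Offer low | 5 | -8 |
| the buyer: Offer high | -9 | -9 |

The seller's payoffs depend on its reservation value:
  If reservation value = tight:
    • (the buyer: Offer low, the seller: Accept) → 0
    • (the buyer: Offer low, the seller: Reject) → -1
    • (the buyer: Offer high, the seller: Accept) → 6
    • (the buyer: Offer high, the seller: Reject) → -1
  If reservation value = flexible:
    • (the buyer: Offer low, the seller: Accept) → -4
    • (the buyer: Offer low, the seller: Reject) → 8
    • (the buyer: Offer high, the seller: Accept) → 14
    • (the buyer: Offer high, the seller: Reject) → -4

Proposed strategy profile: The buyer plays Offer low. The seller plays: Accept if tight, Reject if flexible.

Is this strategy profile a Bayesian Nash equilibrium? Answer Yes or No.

Yes

The buyer plays Offer low: E[Offer low] = 0.5·(5) + 0.5·(-8) = -1.5; E[Offer high] = -9. Best-responding. ✓
The seller (reservation value tight), facing Offer low: Accept gives 0, Reject gives -1. Proposed Accept is best. ✓
The seller (reservation value flexible), facing Offer low: Accept gives -4, Reject gives 8. Proposed Reject is best. ✓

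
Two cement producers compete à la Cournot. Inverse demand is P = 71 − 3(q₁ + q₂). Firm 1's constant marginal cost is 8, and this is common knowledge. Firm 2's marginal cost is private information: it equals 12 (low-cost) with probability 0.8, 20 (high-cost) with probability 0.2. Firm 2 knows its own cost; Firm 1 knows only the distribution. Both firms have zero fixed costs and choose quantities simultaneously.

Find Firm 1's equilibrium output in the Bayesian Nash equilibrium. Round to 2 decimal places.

7.62

Type-c best response for Firm 2: q₂(c) = (71 − c)/6 − q₁/2.
Firm 1 maximizes expected profit; its first-order condition is 71 − 6q₁ − 3E[q₂] − 8 = 0.
Substituting E[q₂] and solving: E[c₂] = 13.6, so q₁ = (71 − 2·8 + 13.6)/9 = 7.62222.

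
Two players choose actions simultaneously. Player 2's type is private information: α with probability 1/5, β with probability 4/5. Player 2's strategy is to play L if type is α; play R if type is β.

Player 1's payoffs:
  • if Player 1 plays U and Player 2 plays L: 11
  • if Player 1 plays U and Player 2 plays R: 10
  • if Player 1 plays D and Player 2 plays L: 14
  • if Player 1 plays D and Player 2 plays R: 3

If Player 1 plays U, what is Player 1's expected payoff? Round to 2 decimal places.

10.20

E[U] = 1/5·11 + 4/5·10 = 11/5 + 8 = 51/5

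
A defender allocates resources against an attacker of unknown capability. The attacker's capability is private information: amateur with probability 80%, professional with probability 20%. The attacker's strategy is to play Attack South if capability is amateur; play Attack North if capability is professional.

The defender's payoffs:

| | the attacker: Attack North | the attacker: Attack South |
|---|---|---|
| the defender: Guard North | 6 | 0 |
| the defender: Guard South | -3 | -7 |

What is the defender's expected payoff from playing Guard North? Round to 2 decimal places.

Take the expectation over the attacker's capability, weighting each type's action by its prior probability.
E[Guard North] = 0.8·0 + 0.2·6 = 0 + 1.2 = 1.2

1.20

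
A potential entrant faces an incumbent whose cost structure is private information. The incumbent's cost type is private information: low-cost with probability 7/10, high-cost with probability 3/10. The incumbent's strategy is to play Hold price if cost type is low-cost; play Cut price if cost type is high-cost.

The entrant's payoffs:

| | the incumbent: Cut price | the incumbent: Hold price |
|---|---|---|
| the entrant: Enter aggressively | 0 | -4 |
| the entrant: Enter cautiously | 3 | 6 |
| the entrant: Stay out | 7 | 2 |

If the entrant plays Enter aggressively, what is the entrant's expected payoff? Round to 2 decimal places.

-2.80

E[Enter aggressively] = 7/10·(-4) + 3/10·0 = (-14/5) + 0 = -14/5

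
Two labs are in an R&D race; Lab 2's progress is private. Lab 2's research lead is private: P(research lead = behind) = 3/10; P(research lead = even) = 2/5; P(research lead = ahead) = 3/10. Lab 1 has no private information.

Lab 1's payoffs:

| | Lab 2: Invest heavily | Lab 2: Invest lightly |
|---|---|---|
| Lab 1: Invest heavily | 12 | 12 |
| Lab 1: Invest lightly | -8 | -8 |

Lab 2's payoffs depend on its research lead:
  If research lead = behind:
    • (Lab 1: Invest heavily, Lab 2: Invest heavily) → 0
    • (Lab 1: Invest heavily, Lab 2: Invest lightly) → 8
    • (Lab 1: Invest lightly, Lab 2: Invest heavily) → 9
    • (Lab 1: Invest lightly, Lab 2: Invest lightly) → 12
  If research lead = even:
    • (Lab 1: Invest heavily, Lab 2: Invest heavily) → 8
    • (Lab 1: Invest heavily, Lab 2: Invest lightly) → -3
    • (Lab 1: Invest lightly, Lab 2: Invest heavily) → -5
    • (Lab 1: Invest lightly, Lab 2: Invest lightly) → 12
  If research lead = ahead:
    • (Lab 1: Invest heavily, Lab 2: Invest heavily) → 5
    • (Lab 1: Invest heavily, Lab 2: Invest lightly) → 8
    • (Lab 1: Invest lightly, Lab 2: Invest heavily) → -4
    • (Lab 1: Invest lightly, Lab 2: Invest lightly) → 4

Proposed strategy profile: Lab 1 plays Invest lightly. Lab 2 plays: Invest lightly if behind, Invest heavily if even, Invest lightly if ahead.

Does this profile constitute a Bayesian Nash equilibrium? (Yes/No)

Lab 1 plays Invest lightly: E[Invest lightly] = 3/10·(-8) + 2/5·(-8) + 3/10·(-8) = -8; E[Invest heavily] = 12. Not best-responding. ✗
Lab 2 (research lead behind), facing Invest lightly: Invest heavily gives 9, Invest lightly gives 12. Proposed Invest lightly is best. ✓
Lab 2 (research lead even), facing Invest lightly: Invest heavily gives -5, Invest lightly gives 12. Proposed Invest heavily is not best — profitable deviation exists. ✗
Lab 2 (research lead ahead), facing Invest lightly: Invest heavily gives -4, Invest lightly gives 4. Proposed Invest lightly is best. ✓

No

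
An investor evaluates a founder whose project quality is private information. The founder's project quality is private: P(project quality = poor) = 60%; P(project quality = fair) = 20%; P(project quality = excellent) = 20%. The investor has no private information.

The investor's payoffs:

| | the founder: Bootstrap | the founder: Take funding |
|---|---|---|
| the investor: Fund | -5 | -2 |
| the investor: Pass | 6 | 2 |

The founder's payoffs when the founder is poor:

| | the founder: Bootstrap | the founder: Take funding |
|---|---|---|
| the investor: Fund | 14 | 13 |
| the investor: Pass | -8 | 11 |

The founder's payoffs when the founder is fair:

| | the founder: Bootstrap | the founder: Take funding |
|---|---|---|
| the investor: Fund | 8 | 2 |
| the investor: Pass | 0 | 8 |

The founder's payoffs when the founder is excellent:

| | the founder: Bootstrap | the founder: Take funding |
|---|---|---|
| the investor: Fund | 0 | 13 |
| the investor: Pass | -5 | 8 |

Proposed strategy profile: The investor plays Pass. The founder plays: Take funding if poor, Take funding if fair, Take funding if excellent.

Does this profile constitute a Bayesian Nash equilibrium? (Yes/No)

Yes

The investor plays Pass: E[Pass] = 0.6·(2) + 0.2·(2) + 0.2·(2) = 2; E[Fund] = -2. Best-responding. ✓
The founder (project quality poor), facing Pass: Bootstrap gives -8, Take funding gives 11. Proposed Take funding is best. ✓
The founder (project quality fair), facing Pass: Bootstrap gives 0, Take funding gives 8. Proposed Take funding is best. ✓
The founder (project quality excellent), facing Pass: Bootstrap gives -5, Take funding gives 8. Proposed Take funding is best. ✓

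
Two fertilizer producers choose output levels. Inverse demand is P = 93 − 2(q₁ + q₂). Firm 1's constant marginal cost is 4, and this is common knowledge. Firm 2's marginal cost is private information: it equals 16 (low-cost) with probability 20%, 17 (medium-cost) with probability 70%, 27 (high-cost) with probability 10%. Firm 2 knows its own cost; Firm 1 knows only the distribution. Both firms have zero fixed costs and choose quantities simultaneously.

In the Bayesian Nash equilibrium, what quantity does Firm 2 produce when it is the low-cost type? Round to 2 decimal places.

Type-c best response for Firm 2: q₂(c) = (93 − c)/4 − q₁/2.
Firm 1 maximizes expected profit; its first-order condition is 93 − 4q₁ − 2E[q₂] − 4 = 0.
Substituting E[q₂] and solving: E[c₂] = 17.8, so q₁ = (93 − 2·4 + 17.8)/6 = 17.1333.
q₂(low-cost) = (93 − 16 − 2·17.1333)/4 = 10.6833.

10.68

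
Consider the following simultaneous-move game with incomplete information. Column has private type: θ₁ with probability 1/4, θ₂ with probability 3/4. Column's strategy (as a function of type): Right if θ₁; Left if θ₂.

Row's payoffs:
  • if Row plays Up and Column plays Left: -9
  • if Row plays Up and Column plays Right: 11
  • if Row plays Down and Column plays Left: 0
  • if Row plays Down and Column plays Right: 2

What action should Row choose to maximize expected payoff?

Down

E[Up] = 1/4·(11) + 3/4·(-9) = -4
E[Down] = 1/4·(2) + 3/4·(0) = 1/2
Best response: Down (1/2 is the largest).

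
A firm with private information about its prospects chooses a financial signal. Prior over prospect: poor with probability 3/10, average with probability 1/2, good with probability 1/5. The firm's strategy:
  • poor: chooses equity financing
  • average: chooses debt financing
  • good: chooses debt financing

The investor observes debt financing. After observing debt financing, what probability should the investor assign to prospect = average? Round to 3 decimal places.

0.714

Apply Bayes' rule using the sender's strategy as the likelihood.
P(debt financing) = (3/10)·0 + (1/2)·1 + (1/5)·1 = 7/10
P(average | debt financing) = ((1/2)·1) / (7/10) = (1/2) / (7/10) = 5/7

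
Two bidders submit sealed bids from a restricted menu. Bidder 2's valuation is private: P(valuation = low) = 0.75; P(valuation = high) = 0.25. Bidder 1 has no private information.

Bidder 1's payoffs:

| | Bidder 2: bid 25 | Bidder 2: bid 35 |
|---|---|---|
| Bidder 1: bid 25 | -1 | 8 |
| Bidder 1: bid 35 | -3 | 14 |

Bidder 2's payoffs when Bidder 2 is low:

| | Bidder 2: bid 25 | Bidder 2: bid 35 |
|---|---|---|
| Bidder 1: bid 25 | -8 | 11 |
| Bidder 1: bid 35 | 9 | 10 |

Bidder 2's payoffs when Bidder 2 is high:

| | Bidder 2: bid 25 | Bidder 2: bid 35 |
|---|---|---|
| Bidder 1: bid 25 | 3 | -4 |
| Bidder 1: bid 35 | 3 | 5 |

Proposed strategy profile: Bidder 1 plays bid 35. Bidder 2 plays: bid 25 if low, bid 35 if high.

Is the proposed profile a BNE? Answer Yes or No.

Bidder 1 plays bid 35: E[bid 35] = 0.75·(-3) + 0.25·(14) = 1.25; E[bid 25] = 1.25. Best-responding. ✓
Bidder 2 (valuation low), facing bid 35: bid 25 gives 9, bid 35 gives 10. Proposed bid 25 is not best — profitable deviation exists. ✗
Bidder 2 (valuation high), facing bid 35: bid 25 gives 3, bid 35 gives 5. Proposed bid 35 is best. ✓

No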